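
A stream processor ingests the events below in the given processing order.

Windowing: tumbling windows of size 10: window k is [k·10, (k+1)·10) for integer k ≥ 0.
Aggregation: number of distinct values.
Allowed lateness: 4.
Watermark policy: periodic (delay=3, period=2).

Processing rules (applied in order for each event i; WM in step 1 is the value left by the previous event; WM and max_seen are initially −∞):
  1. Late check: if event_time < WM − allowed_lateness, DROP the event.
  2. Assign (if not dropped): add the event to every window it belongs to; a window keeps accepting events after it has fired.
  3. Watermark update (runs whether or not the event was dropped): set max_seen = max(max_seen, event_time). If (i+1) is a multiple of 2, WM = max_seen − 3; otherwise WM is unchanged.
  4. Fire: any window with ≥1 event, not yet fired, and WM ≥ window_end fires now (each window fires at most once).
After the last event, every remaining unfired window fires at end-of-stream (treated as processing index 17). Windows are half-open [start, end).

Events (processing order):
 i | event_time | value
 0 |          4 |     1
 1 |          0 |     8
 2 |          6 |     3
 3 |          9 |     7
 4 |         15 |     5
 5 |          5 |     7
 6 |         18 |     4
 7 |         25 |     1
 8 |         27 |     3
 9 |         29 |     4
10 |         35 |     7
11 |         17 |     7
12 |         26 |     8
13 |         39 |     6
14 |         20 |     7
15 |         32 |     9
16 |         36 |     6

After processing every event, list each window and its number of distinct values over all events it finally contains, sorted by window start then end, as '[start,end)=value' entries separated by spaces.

i=0 t=4 v=1: → [0,10); WM=−∞
i=1 t=0 v=8: → [0,10); WM=1
i=2 t=6 v=3: → [0,10); WM=1
i=3 t=9 v=7: → [0,10); WM=6
i=4 t=15 v=5: → [10,20); WM=6
i=5 t=5 v=7: → [0,10); WM=12; [0,10) fires=4
i=6 t=18 v=4: → [10,20); WM=12
i=7 t=25 v=1: → [20,30); WM=22; [10,20) fires=2
i=8 t=27 v=3: → [20,30); WM=22
i=9 t=29 v=4: → [20,30); WM=26
i=10 t=35 v=7: → [30,40); WM=26
i=11 t=17 v=7: DROP (t<26-4); WM=32; [20,30) fires=3
i=12 t=26 v=8: DROP (t<32-4); WM=32
i=13 t=39 v=6: → [30,40); WM=36
i=14 t=20 v=7: DROP (t<36-4); WM=36
i=15 t=32 v=9: → [30,40); WM=36
i=16 t=36 v=6: → [30,40); WM=36

[0,10)=4 [10,20)=2 [20,30)=3 [30,40)=3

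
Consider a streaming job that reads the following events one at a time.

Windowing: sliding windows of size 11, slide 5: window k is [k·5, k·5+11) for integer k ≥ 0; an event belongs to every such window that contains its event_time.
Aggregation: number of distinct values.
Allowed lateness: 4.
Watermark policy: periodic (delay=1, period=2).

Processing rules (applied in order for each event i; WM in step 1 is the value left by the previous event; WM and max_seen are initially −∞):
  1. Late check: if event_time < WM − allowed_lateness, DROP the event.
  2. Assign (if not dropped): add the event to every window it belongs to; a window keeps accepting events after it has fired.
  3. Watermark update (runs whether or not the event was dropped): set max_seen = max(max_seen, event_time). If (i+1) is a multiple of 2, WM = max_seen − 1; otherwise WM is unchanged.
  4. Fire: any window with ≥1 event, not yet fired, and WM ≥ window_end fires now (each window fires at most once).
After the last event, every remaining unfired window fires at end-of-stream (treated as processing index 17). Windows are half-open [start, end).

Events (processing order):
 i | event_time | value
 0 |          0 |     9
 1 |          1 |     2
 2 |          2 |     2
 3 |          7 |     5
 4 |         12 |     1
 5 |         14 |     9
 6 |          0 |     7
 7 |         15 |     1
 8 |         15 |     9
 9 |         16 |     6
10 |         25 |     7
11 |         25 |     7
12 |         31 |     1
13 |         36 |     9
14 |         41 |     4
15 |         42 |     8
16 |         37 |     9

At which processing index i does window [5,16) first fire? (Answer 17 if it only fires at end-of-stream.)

11

i=0 t=0 v=9: → [0,11); WM=−∞
i=1 t=1 v=2: → [0,11); WM=0
i=2 t=2 v=2: → [0,11); WM=0
i=3 t=7 v=5: → [5,16),[0,11); WM=6
i=4 t=12 v=1: → [10,21),[5,16); WM=6
i=5 t=14 v=9: → [10,21),[5,16); WM=13; [0,11) fires=3
i=6 t=0 v=7: DROP (t<13-4); WM=13
i=7 t=15 v=1: → [15,26),[10,21),[5,16); WM=14
i=8 t=15 v=9: → [15,26),[10,21),[5,16); WM=14
i=9 t=16 v=6: → [15,26),[10,21); WM=15
i=10 t=25 v=7: → [25,36),[20,31),[15,26); WM=15
i=11 t=25 v=7: → [25,36),[20,31),[15,26); WM=24; [5,16) fires=3 [10,21) fires=3
i=12 t=31 v=1: → [30,41),[25,36); WM=24
i=13 t=36 v=9: → [35,46),[30,41); WM=35; [15,26) fires=4 [20,31) fires=1
i=14 t=41 v=4: → [40,51),[35,46); WM=35
i=15 t=42 v=8: → [40,51),[35,46); WM=41; [25,36) fires=2 [30,41) fires=2
i=16 t=37 v=9: → [35,46),[30,41); WM=41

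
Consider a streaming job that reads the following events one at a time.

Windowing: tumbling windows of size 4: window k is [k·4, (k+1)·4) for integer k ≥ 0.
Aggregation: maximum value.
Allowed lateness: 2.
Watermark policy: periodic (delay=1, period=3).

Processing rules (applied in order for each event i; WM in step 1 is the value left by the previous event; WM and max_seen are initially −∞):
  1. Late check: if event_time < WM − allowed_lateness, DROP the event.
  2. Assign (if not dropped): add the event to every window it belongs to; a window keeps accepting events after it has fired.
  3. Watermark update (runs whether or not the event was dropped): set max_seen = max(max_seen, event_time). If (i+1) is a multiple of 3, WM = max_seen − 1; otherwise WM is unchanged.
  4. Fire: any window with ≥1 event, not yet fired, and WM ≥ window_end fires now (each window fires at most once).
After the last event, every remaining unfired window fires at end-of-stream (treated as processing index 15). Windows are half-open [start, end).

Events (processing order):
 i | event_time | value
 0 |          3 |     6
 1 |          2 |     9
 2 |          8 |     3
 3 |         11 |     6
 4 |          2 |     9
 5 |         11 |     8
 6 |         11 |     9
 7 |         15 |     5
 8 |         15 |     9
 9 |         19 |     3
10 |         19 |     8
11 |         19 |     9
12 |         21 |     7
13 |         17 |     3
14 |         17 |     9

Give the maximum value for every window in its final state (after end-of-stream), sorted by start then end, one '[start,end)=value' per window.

i=0 t=3 v=6: → [0,4); WM=−∞
i=1 t=2 v=9: → [0,4); WM=−∞
i=2 t=8 v=3: → [8,12); WM=7; [0,4) fires=9
i=3 t=11 v=6: → [8,12); WM=7
i=4 t=2 v=9: DROP (t<7-2); WM=7
i=5 t=11 v=8: → [8,12); WM=10
i=6 t=11 v=9: → [8,12); WM=10
i=7 t=15 v=5: → [12,16); WM=10
i=8 t=15 v=9: → [12,16); WM=14; [8,12) fires=9
i=9 t=19 v=3: → [16,20); WM=14
i=10 t=19 v=8: → [16,20); WM=14
i=11 t=19 v=9: → [16,20); WM=18; [12,16) fires=9
i=12 t=21 v=7: → [20,24); WM=18
i=13 t=17 v=3: → [16,20); WM=18
i=14 t=17 v=9: → [16,20); WM=20; [16,20) fires=9

[0,4)=9 [8,12)=9 [12,16)=9 [16,20)=9 [20,24)=7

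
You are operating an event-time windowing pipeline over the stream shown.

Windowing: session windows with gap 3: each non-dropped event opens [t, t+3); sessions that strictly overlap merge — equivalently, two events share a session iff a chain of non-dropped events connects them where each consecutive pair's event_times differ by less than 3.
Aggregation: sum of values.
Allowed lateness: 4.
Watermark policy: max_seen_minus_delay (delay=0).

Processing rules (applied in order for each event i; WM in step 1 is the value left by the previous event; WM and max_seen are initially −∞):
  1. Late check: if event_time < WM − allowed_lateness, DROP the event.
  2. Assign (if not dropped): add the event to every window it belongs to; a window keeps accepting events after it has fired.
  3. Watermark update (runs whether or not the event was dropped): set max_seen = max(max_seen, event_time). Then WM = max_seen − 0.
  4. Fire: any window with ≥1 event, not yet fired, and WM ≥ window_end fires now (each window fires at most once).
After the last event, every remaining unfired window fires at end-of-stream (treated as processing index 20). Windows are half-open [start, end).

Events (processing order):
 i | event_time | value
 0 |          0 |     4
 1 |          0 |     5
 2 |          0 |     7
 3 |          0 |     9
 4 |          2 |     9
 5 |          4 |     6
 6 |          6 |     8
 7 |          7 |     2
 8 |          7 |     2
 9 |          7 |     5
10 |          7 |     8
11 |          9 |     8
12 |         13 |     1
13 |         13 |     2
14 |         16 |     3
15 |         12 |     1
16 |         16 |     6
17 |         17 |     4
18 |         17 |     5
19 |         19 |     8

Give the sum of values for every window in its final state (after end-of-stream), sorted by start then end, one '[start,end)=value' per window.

[0,12)=73 [12,16)=4 [16,22)=26

i=0 t=0 v=4: → [0,3); WM=0
i=1 t=0 v=5: → [0,3); WM=0
i=2 t=0 v=7: → [0,3); WM=0
i=3 t=0 v=9: → [0,3); WM=0
i=4 t=2 v=9: → [0,5); WM=2
i=5 t=4 v=6: → [0,7); WM=4
i=6 t=6 v=8: → [0,9); WM=6
i=7 t=7 v=2: → [0,10); WM=7
i=8 t=7 v=2: → [0,10); WM=7
i=9 t=7 v=5: → [0,10); WM=7
i=10 t=7 v=8: → [0,10); WM=7
i=11 t=9 v=8: → [0,12); WM=9
i=12 t=13 v=1: → [13,16); WM=13
i=13 t=13 v=2: → [13,16); WM=13
i=14 t=16 v=3: → [16,19); WM=16
i=15 t=12 v=1: → [12,16); WM=16
i=16 t=16 v=6: → [16,19); WM=16
i=17 t=17 v=4: → [16,20); WM=17
i=18 t=17 v=5: → [16,20); WM=17
i=19 t=19 v=8: → [16,22); WM=19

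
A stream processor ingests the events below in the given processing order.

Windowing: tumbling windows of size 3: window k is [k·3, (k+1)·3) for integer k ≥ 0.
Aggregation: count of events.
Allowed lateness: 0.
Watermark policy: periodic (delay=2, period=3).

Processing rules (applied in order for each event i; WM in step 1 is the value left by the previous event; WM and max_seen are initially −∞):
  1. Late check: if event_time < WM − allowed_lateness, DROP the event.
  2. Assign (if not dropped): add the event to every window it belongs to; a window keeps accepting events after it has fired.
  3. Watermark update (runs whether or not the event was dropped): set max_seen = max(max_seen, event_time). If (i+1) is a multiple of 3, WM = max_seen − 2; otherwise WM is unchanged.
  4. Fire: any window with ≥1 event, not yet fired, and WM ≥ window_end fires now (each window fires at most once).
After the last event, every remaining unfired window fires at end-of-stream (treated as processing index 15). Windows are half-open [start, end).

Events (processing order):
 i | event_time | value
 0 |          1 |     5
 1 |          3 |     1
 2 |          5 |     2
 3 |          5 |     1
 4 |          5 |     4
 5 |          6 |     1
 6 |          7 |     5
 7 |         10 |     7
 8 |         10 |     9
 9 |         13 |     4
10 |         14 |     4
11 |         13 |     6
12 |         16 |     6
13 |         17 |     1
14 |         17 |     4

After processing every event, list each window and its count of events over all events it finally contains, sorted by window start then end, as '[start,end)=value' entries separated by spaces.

[0,3)=1 [3,6)=4 [6,9)=2 [9,12)=2 [12,15)=3 [15,18)=3

i=0 t=1 v=5: → [0,3); WM=−∞
i=1 t=3 v=1: → [3,6); WM=−∞
i=2 t=5 v=2: → [3,6); WM=3; [0,3) fires=1
i=3 t=5 v=1: → [3,6); WM=3
i=4 t=5 v=4: → [3,6); WM=3
i=5 t=6 v=1: → [6,9); WM=4
i=6 t=7 v=5: → [6,9); WM=4
i=7 t=10 v=7: → [9,12); WM=4
i=8 t=10 v=9: → [9,12); WM=8; [3,6) fires=4
i=9 t=13 v=4: → [12,15); WM=8
i=10 t=14 v=4: → [12,15); WM=8
i=11 t=13 v=6: → [12,15); WM=12; [6,9) fires=2 [9,12) fires=2
i=12 t=16 v=6: → [15,18); WM=12
i=13 t=17 v=1: → [15,18); WM=12
i=14 t=17 v=4: → [15,18); WM=15; [12,15) fires=3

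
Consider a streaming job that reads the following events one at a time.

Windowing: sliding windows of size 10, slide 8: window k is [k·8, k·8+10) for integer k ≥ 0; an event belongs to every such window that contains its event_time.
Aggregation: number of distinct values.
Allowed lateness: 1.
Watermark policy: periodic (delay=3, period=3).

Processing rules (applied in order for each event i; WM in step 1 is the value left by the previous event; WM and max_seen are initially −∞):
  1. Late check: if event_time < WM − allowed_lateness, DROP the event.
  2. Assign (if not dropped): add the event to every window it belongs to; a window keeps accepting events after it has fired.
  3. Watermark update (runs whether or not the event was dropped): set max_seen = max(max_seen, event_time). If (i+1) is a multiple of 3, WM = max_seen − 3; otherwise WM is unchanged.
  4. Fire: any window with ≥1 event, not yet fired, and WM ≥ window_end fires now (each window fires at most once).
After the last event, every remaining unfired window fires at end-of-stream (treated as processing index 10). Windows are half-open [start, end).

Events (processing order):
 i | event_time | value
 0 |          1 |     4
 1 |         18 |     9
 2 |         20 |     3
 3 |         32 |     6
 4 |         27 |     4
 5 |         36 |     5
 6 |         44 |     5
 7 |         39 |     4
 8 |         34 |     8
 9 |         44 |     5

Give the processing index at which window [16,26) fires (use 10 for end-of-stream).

i=0 t=1 v=4: → [0,10); WM=−∞
i=1 t=18 v=9: → [16,26); WM=−∞
i=2 t=20 v=3: → [16,26); WM=17; [0,10) fires=1
i=3 t=32 v=6: → [32,42),[24,34); WM=17
i=4 t=27 v=4: → [24,34); WM=17
i=5 t=36 v=5: → [32,42); WM=33; [16,26) fires=2
i=6 t=44 v=5: → [40,50); WM=33
i=7 t=39 v=4: → [32,42); WM=33
i=8 t=34 v=8: → [32,42); WM=41; [24,34) fires=2
i=9 t=44 v=5: → [40,50); WM=41

5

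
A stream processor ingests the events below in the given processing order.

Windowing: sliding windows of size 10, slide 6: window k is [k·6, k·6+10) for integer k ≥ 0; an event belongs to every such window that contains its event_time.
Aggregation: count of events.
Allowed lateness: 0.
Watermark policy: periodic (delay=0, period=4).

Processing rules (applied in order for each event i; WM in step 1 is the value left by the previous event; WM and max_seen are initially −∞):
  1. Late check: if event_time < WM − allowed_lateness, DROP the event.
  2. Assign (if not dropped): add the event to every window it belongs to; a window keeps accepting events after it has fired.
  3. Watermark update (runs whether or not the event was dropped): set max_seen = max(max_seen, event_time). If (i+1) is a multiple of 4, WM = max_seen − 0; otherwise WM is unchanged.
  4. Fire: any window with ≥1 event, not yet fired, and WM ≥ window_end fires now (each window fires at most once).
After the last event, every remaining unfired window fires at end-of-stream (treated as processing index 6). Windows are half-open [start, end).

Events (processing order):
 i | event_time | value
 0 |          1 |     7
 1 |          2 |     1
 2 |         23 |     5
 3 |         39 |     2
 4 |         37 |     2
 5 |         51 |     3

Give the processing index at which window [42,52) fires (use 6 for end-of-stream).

i=0 t=1 v=7: → [0,10); WM=−∞
i=1 t=2 v=1: → [0,10); WM=−∞
i=2 t=23 v=5: → [18,28); WM=−∞
i=3 t=39 v=2: → [36,46),[30,40); WM=39; [0,10) fires=2 [18,28) fires=1
i=4 t=37 v=2: DROP (t<39-0); WM=39
i=5 t=51 v=3: → [48,58),[42,52); WM=39

6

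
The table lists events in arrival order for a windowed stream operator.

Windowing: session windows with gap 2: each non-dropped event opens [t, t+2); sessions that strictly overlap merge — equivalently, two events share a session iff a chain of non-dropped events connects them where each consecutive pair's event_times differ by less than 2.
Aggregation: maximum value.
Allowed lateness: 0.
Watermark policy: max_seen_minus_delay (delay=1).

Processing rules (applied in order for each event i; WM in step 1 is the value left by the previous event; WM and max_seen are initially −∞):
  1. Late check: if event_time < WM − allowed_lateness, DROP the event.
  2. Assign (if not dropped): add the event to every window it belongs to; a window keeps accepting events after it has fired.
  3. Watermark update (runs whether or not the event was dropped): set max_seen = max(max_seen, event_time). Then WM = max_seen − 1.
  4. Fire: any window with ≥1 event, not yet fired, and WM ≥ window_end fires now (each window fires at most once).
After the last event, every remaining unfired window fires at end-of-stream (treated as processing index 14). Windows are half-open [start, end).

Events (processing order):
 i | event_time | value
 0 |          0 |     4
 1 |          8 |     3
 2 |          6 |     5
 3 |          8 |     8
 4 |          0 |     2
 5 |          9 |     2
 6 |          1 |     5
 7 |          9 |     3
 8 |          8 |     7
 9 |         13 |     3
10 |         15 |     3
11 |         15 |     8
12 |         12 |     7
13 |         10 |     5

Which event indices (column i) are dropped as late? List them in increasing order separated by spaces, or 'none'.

i=0 t=0 v=4: → [0,2); WM=-1
i=1 t=8 v=3: → [8,10); WM=7
i=2 t=6 v=5: DROP (t<7-0); WM=7
i=3 t=8 v=8: → [8,10); WM=7
i=4 t=0 v=2: DROP (t<7-0); WM=7
i=5 t=9 v=2: → [8,11); WM=8
i=6 t=1 v=5: DROP (t<8-0); WM=8
i=7 t=9 v=3: → [8,11); WM=8
i=8 t=8 v=7: → [8,11); WM=8
i=9 t=13 v=3: → [13,15); WM=12
i=10 t=15 v=3: → [15,17); WM=14
i=11 t=15 v=8: → [15,17); WM=14
i=12 t=12 v=7: DROP (t<14-0); WM=14
i=13 t=10 v=5: DROP (t<14-0); WM=14

2 4 6 12 13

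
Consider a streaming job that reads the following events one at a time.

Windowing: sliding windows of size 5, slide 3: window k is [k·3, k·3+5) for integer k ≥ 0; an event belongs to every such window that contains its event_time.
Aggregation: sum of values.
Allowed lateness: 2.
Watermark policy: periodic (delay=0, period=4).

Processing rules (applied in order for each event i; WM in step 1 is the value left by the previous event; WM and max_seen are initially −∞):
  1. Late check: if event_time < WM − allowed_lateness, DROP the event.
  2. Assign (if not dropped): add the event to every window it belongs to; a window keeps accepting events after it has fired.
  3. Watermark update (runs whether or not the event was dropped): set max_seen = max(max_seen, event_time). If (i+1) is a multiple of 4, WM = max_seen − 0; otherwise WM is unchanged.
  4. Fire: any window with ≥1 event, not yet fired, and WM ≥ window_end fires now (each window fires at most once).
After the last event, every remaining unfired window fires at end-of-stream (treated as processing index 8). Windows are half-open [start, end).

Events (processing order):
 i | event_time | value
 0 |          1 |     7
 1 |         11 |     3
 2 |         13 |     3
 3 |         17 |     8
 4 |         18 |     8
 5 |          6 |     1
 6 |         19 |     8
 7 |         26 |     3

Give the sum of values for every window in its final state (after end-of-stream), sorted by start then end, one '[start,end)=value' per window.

i=0 t=1 v=7: → [0,5); WM=−∞
i=1 t=11 v=3: → [9,14); WM=−∞
i=2 t=13 v=3: → [12,17),[9,14); WM=−∞
i=3 t=17 v=8: → [15,20); WM=17; [0,5) fires=7 [9,14) fires=6 [12,17) fires=3
i=4 t=18 v=8: → [18,23),[15,20); WM=17
i=5 t=6 v=1: DROP (t<17-2); WM=17
i=6 t=19 v=8: → [18,23),[15,20); WM=17
i=7 t=26 v=3: → [24,29); WM=26; [15,20) fires=24 [18,23) fires=16

[0,5)=7 [9,14)=6 [12,17)=3 [15,20)=24 [18,23)=16 [24,29)=3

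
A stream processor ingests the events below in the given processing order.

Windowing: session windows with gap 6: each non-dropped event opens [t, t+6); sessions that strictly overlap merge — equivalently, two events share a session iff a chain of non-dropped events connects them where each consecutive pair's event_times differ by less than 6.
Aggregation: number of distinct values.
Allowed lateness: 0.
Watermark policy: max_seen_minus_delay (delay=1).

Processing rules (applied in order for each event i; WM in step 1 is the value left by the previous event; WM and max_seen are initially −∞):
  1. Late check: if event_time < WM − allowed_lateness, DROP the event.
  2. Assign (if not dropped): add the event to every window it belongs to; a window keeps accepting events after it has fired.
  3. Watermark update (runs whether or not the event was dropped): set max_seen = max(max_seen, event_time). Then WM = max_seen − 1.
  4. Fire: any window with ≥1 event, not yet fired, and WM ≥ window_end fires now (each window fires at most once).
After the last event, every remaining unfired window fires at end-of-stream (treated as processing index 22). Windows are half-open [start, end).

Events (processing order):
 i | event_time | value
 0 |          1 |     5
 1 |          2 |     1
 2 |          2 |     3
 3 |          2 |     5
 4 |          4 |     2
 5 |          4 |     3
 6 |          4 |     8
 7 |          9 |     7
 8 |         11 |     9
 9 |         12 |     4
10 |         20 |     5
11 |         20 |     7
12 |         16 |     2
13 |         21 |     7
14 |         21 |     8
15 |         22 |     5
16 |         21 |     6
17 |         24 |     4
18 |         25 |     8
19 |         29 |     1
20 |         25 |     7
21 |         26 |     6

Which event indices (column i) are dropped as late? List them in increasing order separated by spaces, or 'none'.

i=0 t=1 v=5: → [1,7); WM=0
i=1 t=2 v=1: → [1,8); WM=1
i=2 t=2 v=3: → [1,8); WM=1
i=3 t=2 v=5: → [1,8); WM=1
i=4 t=4 v=2: → [1,10); WM=3
i=5 t=4 v=3: → [1,10); WM=3
i=6 t=4 v=8: → [1,10); WM=3
i=7 t=9 v=7: → [1,15); WM=8
i=8 t=11 v=9: → [1,17); WM=10
i=9 t=12 v=4: → [1,18); WM=11
i=10 t=20 v=5: → [20,26); WM=19
i=11 t=20 v=7: → [20,26); WM=19
i=12 t=16 v=2: DROP (t<19-0); WM=19
i=13 t=21 v=7: → [20,27); WM=20
i=14 t=21 v=8: → [20,27); WM=20
i=15 t=22 v=5: → [20,28); WM=21
i=16 t=21 v=6: → [20,28); WM=21
i=17 t=24 v=4: → [20,30); WM=23
i=18 t=25 v=8: → [20,31); WM=24
i=19 t=29 v=1: → [20,35); WM=28
i=20 t=25 v=7: DROP (t<28-0); WM=28
i=21 t=26 v=6: DROP (t<28-0); WM=28

12 20 21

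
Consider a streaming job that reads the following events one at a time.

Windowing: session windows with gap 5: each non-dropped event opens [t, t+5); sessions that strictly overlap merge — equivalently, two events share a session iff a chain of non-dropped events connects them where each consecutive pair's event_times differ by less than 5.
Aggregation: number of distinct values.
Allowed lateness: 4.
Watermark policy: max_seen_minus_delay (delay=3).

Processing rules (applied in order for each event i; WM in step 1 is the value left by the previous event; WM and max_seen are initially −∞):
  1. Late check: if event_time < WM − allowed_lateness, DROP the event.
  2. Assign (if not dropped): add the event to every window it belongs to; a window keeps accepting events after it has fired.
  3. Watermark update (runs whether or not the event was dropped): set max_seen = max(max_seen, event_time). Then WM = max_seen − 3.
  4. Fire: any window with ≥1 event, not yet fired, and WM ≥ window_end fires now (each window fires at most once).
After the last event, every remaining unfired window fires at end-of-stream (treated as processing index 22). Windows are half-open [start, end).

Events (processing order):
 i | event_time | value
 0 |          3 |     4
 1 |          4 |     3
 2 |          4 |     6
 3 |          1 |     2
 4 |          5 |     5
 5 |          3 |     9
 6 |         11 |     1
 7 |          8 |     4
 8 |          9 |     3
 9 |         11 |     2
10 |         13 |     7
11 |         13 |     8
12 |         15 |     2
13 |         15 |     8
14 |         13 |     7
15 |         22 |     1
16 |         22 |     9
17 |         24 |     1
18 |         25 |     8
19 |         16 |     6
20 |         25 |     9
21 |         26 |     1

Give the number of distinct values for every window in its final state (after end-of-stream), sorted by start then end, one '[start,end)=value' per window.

[1,20)=9 [22,31)=3

i=0 t=3 v=4: → [3,8); WM=0
i=1 t=4 v=3: → [3,9); WM=1
i=2 t=4 v=6: → [3,9); WM=1
i=3 t=1 v=2: → [1,9); WM=1
i=4 t=5 v=5: → [1,10); WM=2
i=5 t=3 v=9: → [1,10); WM=2
i=6 t=11 v=1: → [11,16); WM=8
i=7 t=8 v=4: → [1,16); WM=8
i=8 t=9 v=3: → [1,16); WM=8
i=9 t=11 v=2: → [1,16); WM=8
i=10 t=13 v=7: → [1,18); WM=10
i=11 t=13 v=8: → [1,18); WM=10
i=12 t=15 v=2: → [1,20); WM=12
i=13 t=15 v=8: → [1,20); WM=12
i=14 t=13 v=7: → [1,20); WM=12
i=15 t=22 v=1: → [22,27); WM=19
i=16 t=22 v=9: → [22,27); WM=19
i=17 t=24 v=1: → [22,29); WM=21
i=18 t=25 v=8: → [22,30); WM=22
i=19 t=16 v=6: DROP (t<22-4); WM=22
i=20 t=25 v=9: → [22,30); WM=22
i=21 t=26 v=1: → [22,31); WM=23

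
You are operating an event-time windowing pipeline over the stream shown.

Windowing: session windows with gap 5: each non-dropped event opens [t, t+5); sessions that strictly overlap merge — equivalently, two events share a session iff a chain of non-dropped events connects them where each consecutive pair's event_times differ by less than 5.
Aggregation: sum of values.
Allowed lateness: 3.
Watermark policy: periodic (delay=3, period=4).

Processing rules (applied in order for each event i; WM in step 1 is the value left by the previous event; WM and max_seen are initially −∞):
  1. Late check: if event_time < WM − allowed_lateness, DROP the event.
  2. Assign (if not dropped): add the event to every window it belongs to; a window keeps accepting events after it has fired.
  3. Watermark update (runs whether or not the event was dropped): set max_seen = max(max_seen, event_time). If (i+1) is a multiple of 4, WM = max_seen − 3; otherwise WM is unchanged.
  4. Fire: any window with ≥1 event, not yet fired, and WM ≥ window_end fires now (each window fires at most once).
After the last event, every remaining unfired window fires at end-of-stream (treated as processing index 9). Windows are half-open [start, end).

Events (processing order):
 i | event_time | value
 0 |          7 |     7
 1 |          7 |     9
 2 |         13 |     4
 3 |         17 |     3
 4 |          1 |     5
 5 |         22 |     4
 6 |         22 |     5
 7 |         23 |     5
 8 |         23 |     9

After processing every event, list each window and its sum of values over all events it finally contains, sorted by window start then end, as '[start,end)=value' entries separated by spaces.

i=0 t=7 v=7: → [7,12); WM=−∞
i=1 t=7 v=9: → [7,12); WM=−∞
i=2 t=13 v=4: → [13,18); WM=−∞
i=3 t=17 v=3: → [13,22); WM=14
i=4 t=1 v=5: DROP (t<14-3); WM=14
i=5 t=22 v=4: → [22,27); WM=14
i=6 t=22 v=5: → [22,27); WM=14
i=7 t=23 v=5: → [22,28); WM=20
i=8 t=23 v=9: → [22,28); WM=20

[7,12)=16 [13,22)=7 [22,28)=23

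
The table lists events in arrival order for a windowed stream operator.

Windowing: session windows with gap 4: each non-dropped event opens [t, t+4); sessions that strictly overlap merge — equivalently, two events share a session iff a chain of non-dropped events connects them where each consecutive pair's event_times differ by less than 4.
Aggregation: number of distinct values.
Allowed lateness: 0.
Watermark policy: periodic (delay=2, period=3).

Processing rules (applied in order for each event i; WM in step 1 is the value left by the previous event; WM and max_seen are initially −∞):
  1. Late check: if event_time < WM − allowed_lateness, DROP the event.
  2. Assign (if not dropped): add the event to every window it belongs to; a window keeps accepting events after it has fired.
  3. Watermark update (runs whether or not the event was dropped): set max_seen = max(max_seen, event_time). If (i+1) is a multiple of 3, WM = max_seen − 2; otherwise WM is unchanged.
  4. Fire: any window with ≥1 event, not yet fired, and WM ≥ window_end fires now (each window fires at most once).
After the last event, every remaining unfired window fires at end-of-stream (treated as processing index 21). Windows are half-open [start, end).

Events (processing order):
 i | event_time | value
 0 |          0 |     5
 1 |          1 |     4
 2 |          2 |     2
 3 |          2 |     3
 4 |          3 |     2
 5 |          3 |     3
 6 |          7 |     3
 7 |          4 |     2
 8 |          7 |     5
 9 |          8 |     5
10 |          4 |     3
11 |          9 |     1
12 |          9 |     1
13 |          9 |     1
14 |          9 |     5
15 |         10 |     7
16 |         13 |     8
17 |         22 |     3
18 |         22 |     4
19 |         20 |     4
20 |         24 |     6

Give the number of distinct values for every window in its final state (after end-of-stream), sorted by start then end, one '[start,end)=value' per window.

i=0 t=0 v=5: → [0,4); WM=−∞
i=1 t=1 v=4: → [0,5); WM=−∞
i=2 t=2 v=2: → [0,6); WM=0
i=3 t=2 v=3: → [0,6); WM=0
i=4 t=3 v=2: → [0,7); WM=0
i=5 t=3 v=3: → [0,7); WM=1
i=6 t=7 v=3: → [7,11); WM=1
i=7 t=4 v=2: → [0,11); WM=1
i=8 t=7 v=5: → [0,11); WM=5
i=9 t=8 v=5: → [0,12); WM=5
i=10 t=4 v=3: DROP (t<5-0); WM=5
i=11 t=9 v=1: → [0,13); WM=7
i=12 t=9 v=1: → [0,13); WM=7
i=13 t=9 v=1: → [0,13); WM=7
i=14 t=9 v=5: → [0,13); WM=7
i=15 t=10 v=7: → [0,14); WM=7
i=16 t=13 v=8: → [0,17); WM=7
i=17 t=22 v=3: → [22,26); WM=20
i=18 t=22 v=4: → [22,26); WM=20
i=19 t=20 v=4: → [20,26); WM=20
i=20 t=24 v=6: → [20,28); WM=22

[0,17)=7 [20,28)=3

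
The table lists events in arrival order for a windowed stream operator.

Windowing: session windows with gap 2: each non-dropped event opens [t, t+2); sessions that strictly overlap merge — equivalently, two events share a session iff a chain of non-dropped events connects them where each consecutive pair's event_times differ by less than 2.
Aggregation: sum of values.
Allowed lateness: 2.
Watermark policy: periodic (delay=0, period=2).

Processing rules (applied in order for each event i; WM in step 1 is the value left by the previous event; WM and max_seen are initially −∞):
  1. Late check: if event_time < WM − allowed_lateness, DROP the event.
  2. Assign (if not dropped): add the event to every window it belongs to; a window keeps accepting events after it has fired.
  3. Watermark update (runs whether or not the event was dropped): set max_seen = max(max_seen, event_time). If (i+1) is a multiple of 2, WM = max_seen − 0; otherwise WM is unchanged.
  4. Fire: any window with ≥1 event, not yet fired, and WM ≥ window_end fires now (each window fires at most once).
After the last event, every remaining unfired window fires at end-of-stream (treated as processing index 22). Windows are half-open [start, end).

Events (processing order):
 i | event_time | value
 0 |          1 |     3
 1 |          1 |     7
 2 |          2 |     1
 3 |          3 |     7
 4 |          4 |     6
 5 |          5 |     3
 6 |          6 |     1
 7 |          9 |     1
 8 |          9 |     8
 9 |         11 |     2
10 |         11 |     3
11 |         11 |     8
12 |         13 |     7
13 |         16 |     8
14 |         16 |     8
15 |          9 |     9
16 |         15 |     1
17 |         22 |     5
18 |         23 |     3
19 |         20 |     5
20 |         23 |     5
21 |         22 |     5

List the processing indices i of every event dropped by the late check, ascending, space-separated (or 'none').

i=0 t=1 v=3: → [1,3); WM=−∞
i=1 t=1 v=7: → [1,3); WM=1
i=2 t=2 v=1: → [1,4); WM=1
i=3 t=3 v=7: → [1,5); WM=3
i=4 t=4 v=6: → [1,6); WM=3
i=5 t=5 v=3: → [1,7); WM=5
i=6 t=6 v=1: → [1,8); WM=5
i=7 t=9 v=1: → [9,11); WM=9
i=8 t=9 v=8: → [9,11); WM=9
i=9 t=11 v=2: → [11,13); WM=11
i=10 t=11 v=3: → [11,13); WM=11
i=11 t=11 v=8: → [11,13); WM=11
i=12 t=13 v=7: → [13,15); WM=11
i=13 t=16 v=8: → [16,18); WM=16
i=14 t=16 v=8: → [16,18); WM=16
i=15 t=9 v=9: DROP (t<16-2); WM=16
i=16 t=15 v=1: → [15,18); WM=16
i=17 t=22 v=5: → [22,24); WM=22
i=18 t=23 v=3: → [22,25); WM=22
i=19 t=20 v=5: → [20,22); WM=23
i=20 t=23 v=5: → [22,25); WM=23
i=21 t=22 v=5: → [22,25); WM=23

15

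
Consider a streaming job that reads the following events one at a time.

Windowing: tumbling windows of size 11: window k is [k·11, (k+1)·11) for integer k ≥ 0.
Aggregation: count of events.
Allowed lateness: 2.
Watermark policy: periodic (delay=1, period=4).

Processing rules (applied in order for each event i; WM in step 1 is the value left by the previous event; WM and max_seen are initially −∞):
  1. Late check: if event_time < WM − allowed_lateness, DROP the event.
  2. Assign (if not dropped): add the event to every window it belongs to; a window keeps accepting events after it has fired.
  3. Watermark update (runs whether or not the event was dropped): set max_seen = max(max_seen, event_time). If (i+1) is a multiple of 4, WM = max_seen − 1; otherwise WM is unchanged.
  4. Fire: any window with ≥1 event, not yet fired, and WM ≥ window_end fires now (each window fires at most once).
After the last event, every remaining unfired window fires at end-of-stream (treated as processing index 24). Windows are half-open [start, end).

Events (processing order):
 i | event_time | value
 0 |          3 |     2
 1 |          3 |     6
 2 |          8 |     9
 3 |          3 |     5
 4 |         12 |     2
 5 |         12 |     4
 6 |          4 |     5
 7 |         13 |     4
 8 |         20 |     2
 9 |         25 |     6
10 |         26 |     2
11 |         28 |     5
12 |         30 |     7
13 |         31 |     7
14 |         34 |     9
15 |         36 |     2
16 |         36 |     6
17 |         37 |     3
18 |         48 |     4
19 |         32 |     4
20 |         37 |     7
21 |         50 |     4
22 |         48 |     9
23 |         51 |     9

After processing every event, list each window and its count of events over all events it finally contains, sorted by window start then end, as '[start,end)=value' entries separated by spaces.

[0,11)=4 [11,22)=4 [22,33)=5 [33,44)=4 [44,55)=4

i=0 t=3 v=2: → [0,11); WM=−∞
i=1 t=3 v=6: → [0,11); WM=−∞
i=2 t=8 v=9: → [0,11); WM=−∞
i=3 t=3 v=5: → [0,11); WM=7
i=4 t=12 v=2: → [11,22); WM=7
i=5 t=12 v=4: → [11,22); WM=7
i=6 t=4 v=5: DROP (t<7-2); WM=7
i=7 t=13 v=4: → [11,22); WM=12; [0,11) fires=4
i=8 t=20 v=2: → [11,22); WM=12
i=9 t=25 v=6: → [22,33); WM=12
i=10 t=26 v=2: → [22,33); WM=12
i=11 t=28 v=5: → [22,33); WM=27; [11,22) fires=4
i=12 t=30 v=7: → [22,33); WM=27
i=13 t=31 v=7: → [22,33); WM=27
i=14 t=34 v=9: → [33,44); WM=27
i=15 t=36 v=2: → [33,44); WM=35; [22,33) fires=5
i=16 t=36 v=6: → [33,44); WM=35
i=17 t=37 v=3: → [33,44); WM=35
i=18 t=48 v=4: → [44,55); WM=35
i=19 t=32 v=4: DROP (t<35-2); WM=47; [33,44) fires=4
i=20 t=37 v=7: DROP (t<47-2); WM=47
i=21 t=50 v=4: → [44,55); WM=47
i=22 t=48 v=9: → [44,55); WM=47
i=23 t=51 v=9: → [44,55); WM=50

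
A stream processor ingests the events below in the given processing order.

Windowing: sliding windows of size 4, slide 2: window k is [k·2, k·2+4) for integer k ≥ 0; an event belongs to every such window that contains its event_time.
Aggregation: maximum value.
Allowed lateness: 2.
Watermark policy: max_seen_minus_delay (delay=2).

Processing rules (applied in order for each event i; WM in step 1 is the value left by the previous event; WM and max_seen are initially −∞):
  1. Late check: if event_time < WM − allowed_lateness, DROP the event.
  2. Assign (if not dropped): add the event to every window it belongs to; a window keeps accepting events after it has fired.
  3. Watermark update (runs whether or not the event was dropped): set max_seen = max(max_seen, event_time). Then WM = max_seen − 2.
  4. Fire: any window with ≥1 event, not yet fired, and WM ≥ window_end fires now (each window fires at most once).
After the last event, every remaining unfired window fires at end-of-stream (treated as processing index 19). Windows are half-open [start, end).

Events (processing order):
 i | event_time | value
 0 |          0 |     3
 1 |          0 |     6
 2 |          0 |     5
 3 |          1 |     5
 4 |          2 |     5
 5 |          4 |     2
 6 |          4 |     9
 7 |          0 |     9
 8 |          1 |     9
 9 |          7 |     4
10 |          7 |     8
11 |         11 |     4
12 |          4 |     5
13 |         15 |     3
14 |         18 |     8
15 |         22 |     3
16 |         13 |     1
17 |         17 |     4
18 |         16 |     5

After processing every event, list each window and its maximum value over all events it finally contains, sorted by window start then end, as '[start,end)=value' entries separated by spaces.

[0,4)=9 [2,6)=9 [4,8)=9 [6,10)=8 [8,12)=4 [10,14)=4 [12,16)=3 [14,18)=3 [16,20)=8 [18,22)=8 [20,24)=3 [22,26)=3

i=0 t=0 v=3: → [0,4); WM=-2
i=1 t=0 v=6: → [0,4); WM=-2
i=2 t=0 v=5: → [0,4); WM=-2
i=3 t=1 v=5: → [0,4); WM=-1
i=4 t=2 v=5: → [2,6),[0,4); WM=0
i=5 t=4 v=2: → [4,8),[2,6); WM=2
i=6 t=4 v=9: → [4,8),[2,6); WM=2
i=7 t=0 v=9: → [0,4); WM=2
i=8 t=1 v=9: → [0,4); WM=2
i=9 t=7 v=4: → [6,10),[4,8); WM=5; [0,4) fires=9
i=10 t=7 v=8: → [6,10),[4,8); WM=5
i=11 t=11 v=4: → [10,14),[8,12); WM=9; [2,6) fires=9 [4,8) fires=9
i=12 t=4 v=5: DROP (t<9-2); WM=9
i=13 t=15 v=3: → [14,18),[12,16); WM=13; [6,10) fires=8 [8,12) fires=4
i=14 t=18 v=8: → [18,22),[16,20); WM=16; [10,14) fires=4 [12,16) fires=3
i=15 t=22 v=3: → [22,26),[20,24); WM=20; [14,18) fires=3 [16,20) fires=8
i=16 t=13 v=1: DROP (t<20-2); WM=20
i=17 t=17 v=4: DROP (t<20-2); WM=20
i=18 t=16 v=5: DROP (t<20-2); WM=20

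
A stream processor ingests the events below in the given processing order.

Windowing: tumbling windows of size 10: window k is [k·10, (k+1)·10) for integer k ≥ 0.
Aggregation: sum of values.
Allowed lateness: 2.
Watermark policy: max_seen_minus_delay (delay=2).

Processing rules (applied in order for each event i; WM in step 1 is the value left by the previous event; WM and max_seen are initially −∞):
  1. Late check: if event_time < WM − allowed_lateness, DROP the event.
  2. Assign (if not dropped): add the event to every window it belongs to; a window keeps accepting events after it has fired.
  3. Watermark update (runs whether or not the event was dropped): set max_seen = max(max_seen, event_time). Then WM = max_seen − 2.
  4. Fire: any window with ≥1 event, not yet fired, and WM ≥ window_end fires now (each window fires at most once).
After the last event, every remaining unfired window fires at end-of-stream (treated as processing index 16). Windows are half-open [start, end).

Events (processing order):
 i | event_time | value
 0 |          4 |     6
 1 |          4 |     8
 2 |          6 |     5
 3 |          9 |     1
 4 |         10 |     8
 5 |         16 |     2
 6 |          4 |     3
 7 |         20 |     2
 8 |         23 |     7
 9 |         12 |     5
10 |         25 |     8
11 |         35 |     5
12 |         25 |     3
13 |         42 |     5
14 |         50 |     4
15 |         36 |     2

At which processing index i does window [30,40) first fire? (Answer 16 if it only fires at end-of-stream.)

i=0 t=4 v=6: → [0,10); WM=2
i=1 t=4 v=8: → [0,10); WM=2
i=2 t=6 v=5: → [0,10); WM=4
i=3 t=9 v=1: → [0,10); WM=7
i=4 t=10 v=8: → [10,20); WM=8
i=5 t=16 v=2: → [10,20); WM=14; [0,10) fires=20
i=6 t=4 v=3: DROP (t<14-2); WM=14
i=7 t=20 v=2: → [20,30); WM=18
i=8 t=23 v=7: → [20,30); WM=21; [10,20) fires=10
i=9 t=12 v=5: DROP (t<21-2); WM=21
i=10 t=25 v=8: → [20,30); WM=23
i=11 t=35 v=5: → [30,40); WM=33; [20,30) fires=17
i=12 t=25 v=3: DROP (t<33-2); WM=33
i=13 t=42 v=5: → [40,50); WM=40; [30,40) fires=5
i=14 t=50 v=4: → [50,60); WM=48
i=15 t=36 v=2: DROP (t<48-2); WM=48

13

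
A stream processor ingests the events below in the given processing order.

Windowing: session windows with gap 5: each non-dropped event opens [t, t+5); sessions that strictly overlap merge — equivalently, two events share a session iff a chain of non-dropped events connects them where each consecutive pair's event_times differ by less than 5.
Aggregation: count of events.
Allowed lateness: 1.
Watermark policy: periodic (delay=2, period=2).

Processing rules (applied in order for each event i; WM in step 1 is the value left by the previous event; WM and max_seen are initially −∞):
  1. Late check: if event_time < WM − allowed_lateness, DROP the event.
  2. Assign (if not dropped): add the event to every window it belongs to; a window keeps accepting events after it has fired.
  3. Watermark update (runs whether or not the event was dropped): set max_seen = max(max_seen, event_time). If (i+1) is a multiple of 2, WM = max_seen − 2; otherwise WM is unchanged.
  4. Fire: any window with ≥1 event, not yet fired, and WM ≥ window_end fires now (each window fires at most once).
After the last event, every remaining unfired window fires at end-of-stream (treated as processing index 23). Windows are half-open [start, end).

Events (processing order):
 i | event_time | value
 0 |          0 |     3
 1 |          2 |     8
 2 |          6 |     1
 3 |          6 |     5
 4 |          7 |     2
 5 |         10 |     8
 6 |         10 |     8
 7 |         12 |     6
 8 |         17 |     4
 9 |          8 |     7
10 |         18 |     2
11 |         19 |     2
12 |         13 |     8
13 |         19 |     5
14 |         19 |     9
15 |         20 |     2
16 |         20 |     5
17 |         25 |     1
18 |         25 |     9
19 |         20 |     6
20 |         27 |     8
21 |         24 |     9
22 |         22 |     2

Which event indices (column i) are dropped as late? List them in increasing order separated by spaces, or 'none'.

i=0 t=0 v=3: → [0,5); WM=−∞
i=1 t=2 v=8: → [0,7); WM=0
i=2 t=6 v=1: → [0,11); WM=0
i=3 t=6 v=5: → [0,11); WM=4
i=4 t=7 v=2: → [0,12); WM=4
i=5 t=10 v=8: → [0,15); WM=8
i=6 t=10 v=8: → [0,15); WM=8
i=7 t=12 v=6: → [0,17); WM=10
i=8 t=17 v=4: → [17,22); WM=10
i=9 t=8 v=7: DROP (t<10-1); WM=15
i=10 t=18 v=2: → [17,23); WM=15
i=11 t=19 v=2: → [17,24); WM=17
i=12 t=13 v=8: DROP (t<17-1); WM=17
i=13 t=19 v=5: → [17,24); WM=17
i=14 t=19 v=9: → [17,24); WM=17
i=15 t=20 v=2: → [17,25); WM=18
i=16 t=20 v=5: → [17,25); WM=18
i=17 t=25 v=1: → [25,30); WM=23
i=18 t=25 v=9: → [25,30); WM=23
i=19 t=20 v=6: DROP (t<23-1); WM=23
i=20 t=27 v=8: → [25,32); WM=23
i=21 t=24 v=9: → [17,32); WM=25
i=22 t=22 v=2: DROP (t<25-1); WM=25

9 12 19 22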